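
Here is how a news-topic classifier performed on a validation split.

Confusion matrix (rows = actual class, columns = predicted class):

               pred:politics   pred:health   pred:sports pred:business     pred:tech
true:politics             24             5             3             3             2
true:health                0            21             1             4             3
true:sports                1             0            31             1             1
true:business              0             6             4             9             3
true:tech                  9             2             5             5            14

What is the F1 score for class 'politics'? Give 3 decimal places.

0.676

F1 score = 2·TP/(2·TP+FP+FN).
politics: TP=24, FP=0+1+0+9=10, FN=5+3+3+2=13 → 48/71 = 0.6761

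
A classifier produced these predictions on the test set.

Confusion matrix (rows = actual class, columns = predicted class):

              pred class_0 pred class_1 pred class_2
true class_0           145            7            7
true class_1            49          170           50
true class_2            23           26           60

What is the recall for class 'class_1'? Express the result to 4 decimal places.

0.6320

One-vs-rest for 'class_1': TP = diagonal; FP = other classes predicted 'class_1'; FN = 'class_1' predicted as other.
recall = TP/(TP+FN).
class_1: TP=170, FN=49+50=99 → 170/269 = 0.63197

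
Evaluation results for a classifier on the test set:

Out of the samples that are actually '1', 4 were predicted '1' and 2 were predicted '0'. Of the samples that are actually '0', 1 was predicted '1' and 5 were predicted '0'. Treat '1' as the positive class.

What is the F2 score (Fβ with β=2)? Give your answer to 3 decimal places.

Fβ = (1+β²)·TP / ((1+β²)·TP + β²·FN + FP), with β²=4
= 5·4 / (5·4 + 4·2 + 1) = 0.690

0.690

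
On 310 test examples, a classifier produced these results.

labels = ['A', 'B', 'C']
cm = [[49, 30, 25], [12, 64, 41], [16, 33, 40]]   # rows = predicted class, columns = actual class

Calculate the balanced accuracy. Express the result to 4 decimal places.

Balanced accuracy = mean of per-class recall.
  A: recall = 49/77 = 0.63636
  B: recall = 64/127 = 0.50394
  C: recall = 40/106 = 0.37736
Mean = (0.63636 + 0.50394 + 0.37736) / 3 = 0.5059

0.5059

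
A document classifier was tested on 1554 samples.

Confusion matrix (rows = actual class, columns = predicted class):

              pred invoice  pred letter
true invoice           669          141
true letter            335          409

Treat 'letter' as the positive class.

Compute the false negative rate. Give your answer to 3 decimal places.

0.450

FNR = FN/(FN+TP) = 335/(335+409) = 0.450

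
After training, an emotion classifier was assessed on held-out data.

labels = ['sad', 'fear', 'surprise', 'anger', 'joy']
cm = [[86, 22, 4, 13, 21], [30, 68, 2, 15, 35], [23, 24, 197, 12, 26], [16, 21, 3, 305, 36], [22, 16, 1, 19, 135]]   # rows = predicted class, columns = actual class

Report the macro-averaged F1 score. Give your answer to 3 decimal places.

Per-class F1 score (2·TP/(2·TP+FP+FN)):
  sad: TP=86, FP=22+4+13+21=60, FN=30+23+16+22=91 → 172/323 = 0.5325
  fear: TP=68, FP=30+2+15+35=82, FN=22+24+21+16=83 → 136/301 = 0.4518
  surprise: TP=197, FP=23+24+12+26=85, FN=4+2+3+1=10 → 394/489 = 0.8057
  anger: TP=305, FP=16+21+3+36=76, FN=13+15+12+19=59 → 610/745 = 0.8188
  joy: TP=135, FP=22+16+1+19=58, FN=21+35+26+36=118 → 270/446 = 0.6054
Macro-F1 score = mean = (0.5325 + 0.4518 + 0.8057 + 0.8188 + 0.6054) / 5 = 0.643

0.643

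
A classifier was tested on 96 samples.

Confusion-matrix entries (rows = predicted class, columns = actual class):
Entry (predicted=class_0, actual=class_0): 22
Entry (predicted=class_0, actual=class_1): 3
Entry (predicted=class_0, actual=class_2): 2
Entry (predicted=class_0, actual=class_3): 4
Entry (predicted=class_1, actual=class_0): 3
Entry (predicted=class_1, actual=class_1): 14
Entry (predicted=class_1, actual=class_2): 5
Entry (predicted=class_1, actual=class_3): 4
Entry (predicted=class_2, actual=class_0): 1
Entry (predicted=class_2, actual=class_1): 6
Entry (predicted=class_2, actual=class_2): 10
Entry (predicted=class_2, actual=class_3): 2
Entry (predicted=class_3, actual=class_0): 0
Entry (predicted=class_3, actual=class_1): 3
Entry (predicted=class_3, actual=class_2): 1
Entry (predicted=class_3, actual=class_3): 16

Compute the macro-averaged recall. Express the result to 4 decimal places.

Per-class recall (TP/(TP+FN)):
  class_0: TP=22, FN=3+1+0=4 → 22/26 = 0.84615
  class_1: TP=14, FN=3+6+3=12 → 14/26 = 0.53846
  class_2: TP=10, FN=2+5+1=8 → 10/18 = 0.55556
  class_3: TP=16, FN=4+4+2=10 → 16/26 = 0.61538
Macro-recall = mean = (0.84615 + 0.53846 + 0.55556 + 0.61538) / 4 = 0.6389

0.6389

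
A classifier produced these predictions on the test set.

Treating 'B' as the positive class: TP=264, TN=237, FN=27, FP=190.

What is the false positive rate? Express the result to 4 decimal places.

0.4450

FPR = FP/(FP+TN) = 190/(190+237) = 0.4450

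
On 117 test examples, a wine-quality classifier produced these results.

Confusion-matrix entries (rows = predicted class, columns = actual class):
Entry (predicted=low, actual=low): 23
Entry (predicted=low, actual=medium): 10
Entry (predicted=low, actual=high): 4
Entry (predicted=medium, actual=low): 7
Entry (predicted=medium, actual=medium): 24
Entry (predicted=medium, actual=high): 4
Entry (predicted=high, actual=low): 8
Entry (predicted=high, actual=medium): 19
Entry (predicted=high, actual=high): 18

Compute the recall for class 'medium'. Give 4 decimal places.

0.4528

recall = TP/(TP+FN).
medium: TP=24, FN=10+19=29 → 24/53 = 0.45283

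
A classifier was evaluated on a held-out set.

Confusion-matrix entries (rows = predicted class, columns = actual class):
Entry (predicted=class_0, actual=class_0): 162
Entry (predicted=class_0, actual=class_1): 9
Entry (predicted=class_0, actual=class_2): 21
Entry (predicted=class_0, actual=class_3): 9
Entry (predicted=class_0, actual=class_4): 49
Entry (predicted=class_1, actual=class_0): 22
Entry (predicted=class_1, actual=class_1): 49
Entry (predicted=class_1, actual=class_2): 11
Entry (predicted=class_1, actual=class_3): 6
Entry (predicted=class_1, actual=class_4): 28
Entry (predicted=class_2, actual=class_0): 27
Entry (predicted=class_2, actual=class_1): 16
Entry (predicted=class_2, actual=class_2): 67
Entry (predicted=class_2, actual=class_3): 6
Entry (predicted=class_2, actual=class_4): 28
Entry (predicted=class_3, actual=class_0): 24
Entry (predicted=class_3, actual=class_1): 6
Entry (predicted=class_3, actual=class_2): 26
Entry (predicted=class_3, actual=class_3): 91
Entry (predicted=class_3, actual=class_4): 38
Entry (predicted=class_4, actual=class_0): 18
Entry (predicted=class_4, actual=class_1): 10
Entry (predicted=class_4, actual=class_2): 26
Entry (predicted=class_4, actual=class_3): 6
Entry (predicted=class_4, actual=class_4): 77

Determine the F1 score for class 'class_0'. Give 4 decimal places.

Treat 'class_0' as positive and all other classes as negative.
F1 score = 2·TP/(2·TP+FP+FN).
class_0: TP=162, FP=9+21+9+49=88, FN=22+27+24+18=91 → 324/503 = 0.64414

0.6441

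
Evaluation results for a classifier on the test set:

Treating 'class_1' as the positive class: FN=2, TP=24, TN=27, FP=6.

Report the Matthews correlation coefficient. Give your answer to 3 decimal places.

0.736

MCC = (TP·TN − FP·FN) / √((TP+FP)(TP+FN)(TN+FP)(TN+FN))
Numerator = 24·27 − 6·2 = 636
Denominator = √(30·26·33·29) = √746460 = 863.9792
MCC = 636 / 863.9792 = 0.736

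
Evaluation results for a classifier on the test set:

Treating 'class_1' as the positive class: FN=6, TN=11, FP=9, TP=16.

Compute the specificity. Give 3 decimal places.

0.550

Specificity = TN/(TN+FP) = 11/(11+9) = 0.550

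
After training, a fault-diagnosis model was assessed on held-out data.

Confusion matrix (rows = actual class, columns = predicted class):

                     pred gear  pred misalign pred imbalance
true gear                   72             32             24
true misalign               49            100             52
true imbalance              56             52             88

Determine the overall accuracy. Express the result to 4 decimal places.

Accuracy = trace / total = (72+100+88=260) / 525 = 260/525 = 0.4952

0.4952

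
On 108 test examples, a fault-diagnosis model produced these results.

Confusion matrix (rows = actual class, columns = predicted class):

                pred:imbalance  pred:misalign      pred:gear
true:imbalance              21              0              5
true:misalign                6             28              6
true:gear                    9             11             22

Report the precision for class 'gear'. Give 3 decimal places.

Treat 'gear' as positive and all other classes as negative.
precision = TP/(TP+FP).
gear: TP=22, FP=5+6=11 → 22/33 = 0.6667

0.667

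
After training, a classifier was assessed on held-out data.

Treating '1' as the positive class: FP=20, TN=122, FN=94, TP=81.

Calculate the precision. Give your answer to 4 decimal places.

Precision = TP/(TP+FP) = 81/(81+20) = 81/101 = 0.8020

0.8020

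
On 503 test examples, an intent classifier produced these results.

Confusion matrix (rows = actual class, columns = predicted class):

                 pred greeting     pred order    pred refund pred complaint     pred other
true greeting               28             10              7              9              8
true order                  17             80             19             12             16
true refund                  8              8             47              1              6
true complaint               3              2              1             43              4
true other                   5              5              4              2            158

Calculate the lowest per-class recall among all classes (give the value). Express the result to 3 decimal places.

Per-class recall (TP/(TP+FN)):
  greeting: TP=28, FN=10+7+9+8=34 → 28/62 = 0.4516
  order: TP=80, FN=17+19+12+16=64 → 80/144 = 0.5556
  refund: TP=47, FN=8+8+1+6=23 → 47/70 = 0.6714
  complaint: TP=43, FN=3+2+1+4=10 → 43/53 = 0.8113
  other: TP=158, FN=5+5+4+2=16 → 158/174 = 0.9080
Lowest is class 'greeting' with recall = 0.452.

0.452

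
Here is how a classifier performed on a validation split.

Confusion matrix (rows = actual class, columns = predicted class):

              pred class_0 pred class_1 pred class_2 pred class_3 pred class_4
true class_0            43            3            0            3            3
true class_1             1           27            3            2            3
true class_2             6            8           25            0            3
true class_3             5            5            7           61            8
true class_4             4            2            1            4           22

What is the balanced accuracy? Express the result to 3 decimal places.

0.710

Balanced accuracy = mean of per-class recall.
  class_0: recall = 43/52 = 0.8269
  class_1: recall = 27/36 = 0.7500
  class_2: recall = 25/42 = 0.5952
  class_3: recall = 61/86 = 0.7093
  class_4: recall = 22/33 = 0.6667
Mean = (0.8269 + 0.7500 + 0.5952 + 0.7093 + 0.6667) / 5 = 0.710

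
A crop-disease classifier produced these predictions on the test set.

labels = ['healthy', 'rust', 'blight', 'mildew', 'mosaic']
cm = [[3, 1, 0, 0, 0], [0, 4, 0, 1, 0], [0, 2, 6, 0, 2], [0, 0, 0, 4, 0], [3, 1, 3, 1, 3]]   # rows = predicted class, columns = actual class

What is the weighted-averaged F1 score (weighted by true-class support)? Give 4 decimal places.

Per-class F1 score (2·TP/(2·TP+FP+FN)):
  healthy: TP=3, FP=1+0+0+0=1, FN=0+0+0+3=3 → 6/10 = 0.60000
  rust: TP=4, FP=0+0+1+0=1, FN=1+2+0+1=4 → 8/13 = 0.61538
  blight: TP=6, FP=0+2+0+2=4, FN=0+0+0+3=3 → 12/19 = 0.63158
  mildew: TP=4, FP=0+0+0+0=0, FN=0+1+0+1=2 → 8/10 = 0.80000
  mosaic: TP=3, FP=3+1+3+1=8, FN=0+0+2+0=2 → 6/16 = 0.37500
Weighted-F1 score = Σ (supportᵢ/N)·F1 scoreᵢ with N=34: (6/34)·0.60000 + (8/34)·0.61538 + (9/34)·0.63158 + (6/34)·0.80000 + (5/34)·0.37500 = 0.6142

0.6142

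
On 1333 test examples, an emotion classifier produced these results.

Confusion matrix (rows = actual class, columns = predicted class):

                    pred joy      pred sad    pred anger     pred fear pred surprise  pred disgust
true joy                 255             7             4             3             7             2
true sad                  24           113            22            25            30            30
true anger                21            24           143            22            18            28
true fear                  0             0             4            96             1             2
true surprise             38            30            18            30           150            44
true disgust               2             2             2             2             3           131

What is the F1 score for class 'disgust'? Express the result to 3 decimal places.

0.691

One-vs-rest for 'disgust': TP = diagonal; FP = other classes predicted 'disgust'; FN = 'disgust' predicted as other.
F1 score = 2·TP/(2·TP+FP+FN).
disgust: TP=131, FP=2+30+28+2+44=106, FN=2+2+2+2+3=11 → 262/379 = 0.6913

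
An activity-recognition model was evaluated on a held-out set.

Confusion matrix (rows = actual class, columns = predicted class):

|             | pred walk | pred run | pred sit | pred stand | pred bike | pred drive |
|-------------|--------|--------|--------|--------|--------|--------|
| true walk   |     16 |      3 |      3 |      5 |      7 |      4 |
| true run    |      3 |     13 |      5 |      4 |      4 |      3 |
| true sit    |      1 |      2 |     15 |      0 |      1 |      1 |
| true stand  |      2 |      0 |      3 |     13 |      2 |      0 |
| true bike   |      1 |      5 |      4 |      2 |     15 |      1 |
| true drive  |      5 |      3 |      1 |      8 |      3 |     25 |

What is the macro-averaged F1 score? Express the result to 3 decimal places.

0.526

Per-class F1 score (2·TP/(2·TP+FP+FN)):
  walk: TP=16, FP=3+1+2+1+5=12, FN=3+3+5+7+4=22 → 32/66 = 0.4848
  run: TP=13, FP=3+2+0+5+3=13, FN=3+5+4+4+3=19 → 26/58 = 0.4483
  sit: TP=15, FP=3+5+3+4+1=16, FN=1+2+0+1+1=5 → 30/51 = 0.5882
  stand: TP=13, FP=5+4+0+2+8=19, FN=2+0+3+2+0=7 → 26/52 = 0.5000
  bike: TP=15, FP=7+4+1+2+3=17, FN=1+5+4+2+1=13 → 30/60 = 0.5000
  drive: TP=25, FP=4+3+1+0+1=9, FN=5+3+1+8+3=20 → 50/79 = 0.6329
Macro-F1 score = mean = (0.4848 + 0.4483 + 0.5882 + 0.5000 + 0.5000 + 0.6329) / 6 = 0.526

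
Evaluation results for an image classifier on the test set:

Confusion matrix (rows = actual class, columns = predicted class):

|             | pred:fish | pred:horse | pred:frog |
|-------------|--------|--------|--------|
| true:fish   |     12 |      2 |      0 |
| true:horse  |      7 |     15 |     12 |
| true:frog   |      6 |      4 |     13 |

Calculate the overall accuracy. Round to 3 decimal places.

Accuracy = trace / total = (12+15+13=40) / 71 = 40/71 = 0.563

0.563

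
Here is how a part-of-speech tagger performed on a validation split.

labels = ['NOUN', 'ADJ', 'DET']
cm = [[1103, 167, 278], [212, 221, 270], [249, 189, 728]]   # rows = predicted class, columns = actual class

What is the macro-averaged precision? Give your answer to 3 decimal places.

0.550

Per-class precision (TP/(TP+FP)):
  NOUN: TP=1103, FP=167+278=445 → 1103/1548 = 0.7125
  ADJ: TP=221, FP=212+270=482 → 221/703 = 0.3144
  DET: TP=728, FP=249+189=438 → 728/1166 = 0.6244
Macro-precision = mean = (0.7125 + 0.3144 + 0.6244) / 3 = 0.550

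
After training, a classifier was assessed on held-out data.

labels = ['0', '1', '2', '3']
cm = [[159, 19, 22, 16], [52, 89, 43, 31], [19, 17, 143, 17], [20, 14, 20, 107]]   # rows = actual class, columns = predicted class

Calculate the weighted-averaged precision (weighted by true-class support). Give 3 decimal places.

0.633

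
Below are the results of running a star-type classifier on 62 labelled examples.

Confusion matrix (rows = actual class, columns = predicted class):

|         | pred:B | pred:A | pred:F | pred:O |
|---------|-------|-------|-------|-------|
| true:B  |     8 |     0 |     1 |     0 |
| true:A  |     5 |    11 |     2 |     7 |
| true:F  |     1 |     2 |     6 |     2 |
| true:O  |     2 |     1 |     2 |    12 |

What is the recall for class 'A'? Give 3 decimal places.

0.440

Treat 'A' as positive and all other classes as negative.
recall = TP/(TP+FN).
A: TP=11, FN=5+2+7=14 → 11/25 = 0.4400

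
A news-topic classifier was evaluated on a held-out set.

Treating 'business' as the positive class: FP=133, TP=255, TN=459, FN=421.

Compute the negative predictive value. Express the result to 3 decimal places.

NPV = TN/(TN+FN) = 459/(459+421) = 0.522

0.522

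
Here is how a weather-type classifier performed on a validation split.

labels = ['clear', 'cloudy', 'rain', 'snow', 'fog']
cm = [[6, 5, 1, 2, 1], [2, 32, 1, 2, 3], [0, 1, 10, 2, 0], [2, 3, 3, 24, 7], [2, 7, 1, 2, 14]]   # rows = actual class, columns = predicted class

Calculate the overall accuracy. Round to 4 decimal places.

Accuracy = trace / total = (6+32+10+24+14=86) / 133 = 86/133 = 0.6466

0.6466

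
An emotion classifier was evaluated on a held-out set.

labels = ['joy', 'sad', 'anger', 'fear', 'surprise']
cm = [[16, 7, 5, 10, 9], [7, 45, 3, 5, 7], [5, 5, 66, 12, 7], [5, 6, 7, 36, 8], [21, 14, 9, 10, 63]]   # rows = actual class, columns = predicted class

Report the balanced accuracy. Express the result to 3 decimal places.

Balanced accuracy = mean of per-class recall.
  joy: recall = 16/47 = 0.3404
  sad: recall = 45/67 = 0.6716
  anger: recall = 66/95 = 0.6947
  fear: recall = 36/62 = 0.5806
  surprise: recall = 63/117 = 0.5385
Mean = (0.3404 + 0.6716 + 0.6947 + 0.5806 + 0.5385) / 5 = 0.565

0.565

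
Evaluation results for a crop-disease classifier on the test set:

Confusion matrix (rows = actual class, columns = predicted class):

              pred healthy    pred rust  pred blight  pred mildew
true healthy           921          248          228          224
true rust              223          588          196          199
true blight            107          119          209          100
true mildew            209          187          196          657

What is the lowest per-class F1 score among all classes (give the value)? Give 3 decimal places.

0.306

Per-class F1 score (2·TP/(2·TP+FP+FN)):
  healthy: TP=921, FP=223+107+209=539, FN=248+228+224=700 → 1842/3081 = 0.5979
  rust: TP=588, FP=248+119+187=554, FN=223+196+199=618 → 1176/2348 = 0.5009
  blight: TP=209, FP=228+196+196=620, FN=107+119+100=326 → 418/1364 = 0.3065
  mildew: TP=657, FP=224+199+100=523, FN=209+187+196=592 → 1314/2429 = 0.5410
Lowest is class 'blight' with F1 score = 0.306.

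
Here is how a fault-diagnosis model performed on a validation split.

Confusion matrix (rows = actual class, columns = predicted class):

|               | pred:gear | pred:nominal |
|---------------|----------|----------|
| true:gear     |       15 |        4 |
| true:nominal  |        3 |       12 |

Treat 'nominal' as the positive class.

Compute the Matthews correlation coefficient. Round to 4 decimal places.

MCC = (TP·TN − FP·FN) / √((TP+FP)(TP+FN)(TN+FP)(TN+FN))
Numerator = 12·15 − 4·3 = 168
Denominator = √(16·15·19·18) = √82080 = 286.4961
MCC = 168 / 286.4961 = 0.5864

0.5864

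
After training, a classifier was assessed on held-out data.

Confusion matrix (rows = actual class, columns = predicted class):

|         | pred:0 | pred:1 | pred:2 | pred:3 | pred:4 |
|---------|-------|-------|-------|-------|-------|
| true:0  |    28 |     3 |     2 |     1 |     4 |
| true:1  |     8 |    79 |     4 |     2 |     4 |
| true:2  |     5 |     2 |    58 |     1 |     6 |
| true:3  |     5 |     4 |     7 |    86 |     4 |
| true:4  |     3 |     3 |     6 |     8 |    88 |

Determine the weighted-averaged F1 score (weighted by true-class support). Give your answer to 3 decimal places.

Per-class F1 score (2·TP/(2·TP+FP+FN)):
  0: TP=28, FP=8+5+5+3=21, FN=3+2+1+4=10 → 56/87 = 0.6437
  1: TP=79, FP=3+2+4+3=12, FN=8+4+2+4=18 → 158/188 = 0.8404
  2: TP=58, FP=2+4+7+6=19, FN=5+2+1+6=14 → 116/149 = 0.7785
  3: TP=86, FP=1+2+1+8=12, FN=5+4+7+4=20 → 172/204 = 0.8431
  4: TP=88, FP=4+4+6+4=18, FN=3+3+6+8=20 → 176/214 = 0.8224
Weighted-F1 score = Σ (supportᵢ/N)·F1 scoreᵢ with N=421: (38/421)·0.6437 + (97/421)·0.8404 + (72/421)·0.7785 + (106/421)·0.8431 + (108/421)·0.8224 = 0.808

0.808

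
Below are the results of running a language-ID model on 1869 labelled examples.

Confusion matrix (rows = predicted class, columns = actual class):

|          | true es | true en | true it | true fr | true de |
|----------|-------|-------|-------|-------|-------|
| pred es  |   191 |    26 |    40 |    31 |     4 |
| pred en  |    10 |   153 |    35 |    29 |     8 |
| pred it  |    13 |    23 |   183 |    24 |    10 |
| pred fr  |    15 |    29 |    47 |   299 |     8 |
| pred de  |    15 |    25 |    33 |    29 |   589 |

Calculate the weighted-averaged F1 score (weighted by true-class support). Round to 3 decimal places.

Per-class F1 score (2·TP/(2·TP+FP+FN)):
  es: TP=191, FP=26+40+31+4=101, FN=10+13+15+15=53 → 382/536 = 0.7127
  en: TP=153, FP=10+35+29+8=82, FN=26+23+29+25=103 → 306/491 = 0.6232
  it: TP=183, FP=13+23+24+10=70, FN=40+35+47+33=155 → 366/591 = 0.6193
  fr: TP=299, FP=15+29+47+8=99, FN=31+29+24+29=113 → 598/810 = 0.7383
  de: TP=589, FP=15+25+33+29=102, FN=4+8+10+8=30 → 1178/1310 = 0.8992
Weighted-F1 score = Σ (supportᵢ/N)·F1 scoreᵢ with N=1869: (244/1869)·0.7127 + (256/1869)·0.6232 + (338/1869)·0.6193 + (412/1869)·0.7383 + (619/1869)·0.8992 = 0.751

0.751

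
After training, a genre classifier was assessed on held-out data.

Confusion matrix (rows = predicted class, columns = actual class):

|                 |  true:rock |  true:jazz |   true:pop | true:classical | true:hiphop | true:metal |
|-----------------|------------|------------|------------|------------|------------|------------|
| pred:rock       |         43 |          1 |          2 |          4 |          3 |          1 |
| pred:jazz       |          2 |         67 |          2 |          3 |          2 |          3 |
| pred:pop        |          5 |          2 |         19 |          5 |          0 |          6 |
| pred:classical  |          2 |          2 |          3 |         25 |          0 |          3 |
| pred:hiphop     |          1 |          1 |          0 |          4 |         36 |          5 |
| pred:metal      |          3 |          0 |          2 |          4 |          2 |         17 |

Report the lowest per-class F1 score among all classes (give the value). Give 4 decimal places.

0.5397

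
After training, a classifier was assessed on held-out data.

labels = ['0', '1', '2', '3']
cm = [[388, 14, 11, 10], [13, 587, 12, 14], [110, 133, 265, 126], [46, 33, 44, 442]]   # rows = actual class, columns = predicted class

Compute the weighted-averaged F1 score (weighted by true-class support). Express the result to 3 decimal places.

Per-class F1 score (2·TP/(2·TP+FP+FN)):
  0: TP=388, FP=13+110+46=169, FN=14+11+10=35 → 776/980 = 0.7918
  1: TP=587, FP=14+133+33=180, FN=13+12+14=39 → 1174/1393 = 0.8428
  2: TP=265, FP=11+12+44=67, FN=110+133+126=369 → 530/966 = 0.5487
  3: TP=442, FP=10+14+126=150, FN=46+33+44=123 → 884/1157 = 0.7640
Weighted-F1 score = Σ (supportᵢ/N)·F1 scoreᵢ with N=2248: (423/2248)·0.7918 + (626/2248)·0.8428 + (634/2248)·0.5487 + (565/2248)·0.7640 = 0.730

0.730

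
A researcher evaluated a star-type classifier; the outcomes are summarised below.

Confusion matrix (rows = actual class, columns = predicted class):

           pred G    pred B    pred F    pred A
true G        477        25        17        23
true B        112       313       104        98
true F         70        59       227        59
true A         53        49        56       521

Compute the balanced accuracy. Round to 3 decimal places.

Balanced accuracy = mean of per-class recall.
  G: recall = 477/542 = 0.8801
  B: recall = 313/627 = 0.4992
  F: recall = 227/415 = 0.5470
  A: recall = 521/679 = 0.7673
Mean = (0.8801 + 0.4992 + 0.5470 + 0.7673) / 4 = 0.673

0.673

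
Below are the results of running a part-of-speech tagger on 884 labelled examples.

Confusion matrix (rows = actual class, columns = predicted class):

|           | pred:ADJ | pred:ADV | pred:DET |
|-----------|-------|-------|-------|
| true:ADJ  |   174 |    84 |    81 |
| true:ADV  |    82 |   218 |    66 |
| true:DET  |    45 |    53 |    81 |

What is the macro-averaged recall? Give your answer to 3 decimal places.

0.520

Per-class recall (TP/(TP+FN)):
  ADJ: TP=174, FN=84+81=165 → 174/339 = 0.5133
  ADV: TP=218, FN=82+66=148 → 218/366 = 0.5956
  DET: TP=81, FN=45+53=98 → 81/179 = 0.4525
Macro-recall = mean = (0.5133 + 0.5956 + 0.4525) / 3 = 0.520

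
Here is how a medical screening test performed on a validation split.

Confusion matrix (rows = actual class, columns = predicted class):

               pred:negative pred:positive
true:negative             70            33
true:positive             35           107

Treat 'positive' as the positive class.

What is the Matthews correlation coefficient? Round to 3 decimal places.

0.432

MCC = (TP·TN − FP·FN) / √((TP+FP)(TP+FN)(TN+FP)(TN+FN))
Numerator = 107·70 − 33·35 = 6335
Denominator = √(140·142·103·105) = √215002200 = 14662.9533
MCC = 6335 / 14662.9533 = 0.432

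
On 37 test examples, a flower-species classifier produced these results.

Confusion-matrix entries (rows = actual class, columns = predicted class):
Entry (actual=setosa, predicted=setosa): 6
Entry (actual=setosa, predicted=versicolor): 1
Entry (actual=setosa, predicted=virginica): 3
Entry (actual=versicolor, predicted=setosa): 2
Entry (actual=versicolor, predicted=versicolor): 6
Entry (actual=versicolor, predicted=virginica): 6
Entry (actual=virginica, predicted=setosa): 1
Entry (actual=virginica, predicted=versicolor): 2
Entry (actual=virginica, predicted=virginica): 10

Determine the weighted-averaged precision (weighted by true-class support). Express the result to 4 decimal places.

0.6174

Per-class precision (TP/(TP+FP)):
  setosa: TP=6, FP=2+1=3 → 6/9 = 0.66667
  versicolor: TP=6, FP=1+2=3 → 6/9 = 0.66667
  virginica: TP=10, FP=3+6=9 → 10/19 = 0.52632
Weighted-precision = Σ (supportᵢ/N)·precisionᵢ with N=37: (10/37)·0.66667 + (14/37)·0.66667 + (13/37)·0.52632 = 0.6174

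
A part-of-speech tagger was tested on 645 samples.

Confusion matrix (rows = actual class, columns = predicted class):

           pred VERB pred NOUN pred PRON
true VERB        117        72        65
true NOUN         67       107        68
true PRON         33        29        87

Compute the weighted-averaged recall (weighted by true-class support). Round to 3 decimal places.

0.482

Per-class recall (TP/(TP+FN)):
  VERB: TP=117, FN=72+65=137 → 117/254 = 0.4606
  NOUN: TP=107, FN=67+68=135 → 107/242 = 0.4421
  PRON: TP=87, FN=33+29=62 → 87/149 = 0.5839
Weighted-recall = Σ (supportᵢ/N)·recallᵢ with N=645: (254/645)·0.4606 + (242/645)·0.4421 + (149/645)·0.5839 = 0.482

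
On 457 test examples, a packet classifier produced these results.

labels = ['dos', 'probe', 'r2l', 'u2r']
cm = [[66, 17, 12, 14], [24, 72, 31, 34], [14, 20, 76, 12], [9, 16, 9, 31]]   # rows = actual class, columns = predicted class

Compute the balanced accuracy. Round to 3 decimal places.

Balanced accuracy = mean of per-class recall.
  dos: recall = 66/109 = 0.6055
  probe: recall = 72/161 = 0.4472
  r2l: recall = 76/122 = 0.6230
  u2r: recall = 31/65 = 0.4769
Mean = (0.6055 + 0.4472 + 0.6230 + 0.4769) / 4 = 0.538

0.538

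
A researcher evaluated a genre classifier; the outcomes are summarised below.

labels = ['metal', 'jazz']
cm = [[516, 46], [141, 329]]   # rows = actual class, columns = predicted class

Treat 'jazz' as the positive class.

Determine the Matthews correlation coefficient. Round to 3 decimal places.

0.640

MCC = (TP·TN − FP·FN) / √((TP+FP)(TP+FN)(TN+FP)(TN+FN))
Numerator = 329·516 − 46·141 = 163278
Denominator = √(375·470·562·657) = √65077492500 = 255102.9057
MCC = 163278 / 255102.9057 = 0.640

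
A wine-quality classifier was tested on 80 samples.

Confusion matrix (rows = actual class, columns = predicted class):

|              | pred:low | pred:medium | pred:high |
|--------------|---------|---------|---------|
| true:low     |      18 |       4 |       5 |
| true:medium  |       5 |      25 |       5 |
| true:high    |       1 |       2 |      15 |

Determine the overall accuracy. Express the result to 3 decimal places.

Accuracy = trace / total = (18+25+15=58) / 80 = 58/80 = 0.725

0.725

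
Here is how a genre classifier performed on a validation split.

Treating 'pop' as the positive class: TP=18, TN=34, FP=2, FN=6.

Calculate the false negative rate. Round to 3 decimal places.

0.250

FNR = FN/(FN+TP) = 6/(6+18) = 0.250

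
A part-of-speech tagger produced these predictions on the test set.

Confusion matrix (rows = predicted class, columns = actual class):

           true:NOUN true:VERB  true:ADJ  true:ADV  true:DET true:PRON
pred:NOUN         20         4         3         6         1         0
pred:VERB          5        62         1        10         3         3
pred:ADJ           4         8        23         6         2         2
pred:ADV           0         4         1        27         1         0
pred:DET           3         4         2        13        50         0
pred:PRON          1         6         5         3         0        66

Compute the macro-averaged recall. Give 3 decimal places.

0.698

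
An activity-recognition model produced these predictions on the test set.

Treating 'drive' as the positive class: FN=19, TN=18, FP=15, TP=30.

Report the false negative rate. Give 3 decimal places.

0.388

FNR = FN/(FN+TP) = 19/(19+30) = 0.388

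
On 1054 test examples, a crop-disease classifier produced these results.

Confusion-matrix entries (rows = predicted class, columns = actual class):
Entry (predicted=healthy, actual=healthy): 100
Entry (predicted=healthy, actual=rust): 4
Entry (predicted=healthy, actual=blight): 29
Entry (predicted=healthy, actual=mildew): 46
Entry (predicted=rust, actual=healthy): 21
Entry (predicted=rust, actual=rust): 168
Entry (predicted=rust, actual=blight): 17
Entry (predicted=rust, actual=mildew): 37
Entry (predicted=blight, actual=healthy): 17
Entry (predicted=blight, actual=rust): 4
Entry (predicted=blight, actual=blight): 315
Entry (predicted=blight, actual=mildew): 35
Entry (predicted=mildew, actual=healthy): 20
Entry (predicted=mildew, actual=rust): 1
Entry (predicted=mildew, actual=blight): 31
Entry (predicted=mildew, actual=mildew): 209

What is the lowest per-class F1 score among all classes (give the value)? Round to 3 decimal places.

0.593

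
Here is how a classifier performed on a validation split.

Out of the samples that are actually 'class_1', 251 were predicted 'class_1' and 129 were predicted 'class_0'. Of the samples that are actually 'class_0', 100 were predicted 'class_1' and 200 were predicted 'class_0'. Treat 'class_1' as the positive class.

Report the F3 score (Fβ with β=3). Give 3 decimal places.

0.666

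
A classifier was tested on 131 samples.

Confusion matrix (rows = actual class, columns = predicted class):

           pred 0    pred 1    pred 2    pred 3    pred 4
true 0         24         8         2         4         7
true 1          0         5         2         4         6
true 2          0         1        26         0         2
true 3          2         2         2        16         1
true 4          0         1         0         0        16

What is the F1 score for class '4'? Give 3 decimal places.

0.653

Treat '4' as positive and all other classes as negative.
F1 score = 2·TP/(2·TP+FP+FN).
4: TP=16, FP=7+6+2+1=16, FN=0+1+0+0=1 → 32/49 = 0.6531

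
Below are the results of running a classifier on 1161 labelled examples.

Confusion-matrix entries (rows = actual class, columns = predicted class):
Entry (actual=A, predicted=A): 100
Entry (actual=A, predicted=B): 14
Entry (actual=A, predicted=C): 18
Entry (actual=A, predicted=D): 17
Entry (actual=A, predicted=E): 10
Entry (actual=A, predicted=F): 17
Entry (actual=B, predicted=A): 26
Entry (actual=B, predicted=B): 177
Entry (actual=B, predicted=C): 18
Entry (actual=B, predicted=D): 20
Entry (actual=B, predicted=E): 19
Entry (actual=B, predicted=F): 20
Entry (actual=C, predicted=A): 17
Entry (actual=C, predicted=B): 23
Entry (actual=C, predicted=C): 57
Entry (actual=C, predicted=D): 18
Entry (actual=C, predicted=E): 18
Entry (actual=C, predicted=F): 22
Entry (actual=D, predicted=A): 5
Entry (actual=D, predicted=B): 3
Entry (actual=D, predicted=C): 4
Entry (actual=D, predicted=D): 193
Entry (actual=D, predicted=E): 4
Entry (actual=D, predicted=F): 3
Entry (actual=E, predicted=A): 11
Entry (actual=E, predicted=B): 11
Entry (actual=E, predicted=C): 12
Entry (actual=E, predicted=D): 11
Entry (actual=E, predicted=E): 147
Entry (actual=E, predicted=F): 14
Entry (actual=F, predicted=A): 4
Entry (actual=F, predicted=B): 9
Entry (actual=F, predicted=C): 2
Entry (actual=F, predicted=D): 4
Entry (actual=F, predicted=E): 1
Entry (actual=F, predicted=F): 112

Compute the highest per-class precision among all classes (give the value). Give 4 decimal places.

Per-class precision (TP/(TP+FP)):
  A: TP=100, FP=26+17+5+11+4=63 → 100/163 = 0.61350
  B: TP=177, FP=14+23+3+11+9=60 → 177/237 = 0.74684
  C: TP=57, FP=18+18+4+12+2=54 → 57/111 = 0.51351
  D: TP=193, FP=17+20+18+11+4=70 → 193/263 = 0.73384
  E: TP=147, FP=10+19+18+4+1=52 → 147/199 = 0.73869
  F: TP=112, FP=17+20+22+3+14=76 → 112/188 = 0.59574
Highest is class 'B' with precision = 0.7468.

0.7468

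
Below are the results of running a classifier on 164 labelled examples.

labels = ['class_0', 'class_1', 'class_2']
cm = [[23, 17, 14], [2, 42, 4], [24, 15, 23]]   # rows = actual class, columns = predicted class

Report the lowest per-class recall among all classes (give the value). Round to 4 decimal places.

0.3710

Per-class recall (TP/(TP+FN)):
  class_0: TP=23, FN=17+14=31 → 23/54 = 0.42593
  class_1: TP=42, FN=2+4=6 → 42/48 = 0.87500
  class_2: TP=23, FN=24+15=39 → 23/62 = 0.37097
Lowest is class 'class_2' with recall = 0.3710.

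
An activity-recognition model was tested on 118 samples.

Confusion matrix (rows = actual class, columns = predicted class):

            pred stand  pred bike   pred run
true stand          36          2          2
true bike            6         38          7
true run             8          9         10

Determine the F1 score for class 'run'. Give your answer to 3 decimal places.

F1 score = 2·TP/(2·TP+FP+FN).
run: TP=10, FP=2+7=9, FN=8+9=17 → 20/46 = 0.4348

0.435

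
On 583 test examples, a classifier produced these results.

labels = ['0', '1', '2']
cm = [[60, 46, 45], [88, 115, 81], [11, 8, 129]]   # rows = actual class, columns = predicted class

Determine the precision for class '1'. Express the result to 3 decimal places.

0.680

precision = TP/(TP+FP).
1: TP=115, FP=46+8=54 → 115/169 = 0.6805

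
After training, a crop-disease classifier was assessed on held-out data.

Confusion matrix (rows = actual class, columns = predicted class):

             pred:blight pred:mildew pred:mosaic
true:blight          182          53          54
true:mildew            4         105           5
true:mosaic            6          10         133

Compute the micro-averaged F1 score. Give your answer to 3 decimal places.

0.761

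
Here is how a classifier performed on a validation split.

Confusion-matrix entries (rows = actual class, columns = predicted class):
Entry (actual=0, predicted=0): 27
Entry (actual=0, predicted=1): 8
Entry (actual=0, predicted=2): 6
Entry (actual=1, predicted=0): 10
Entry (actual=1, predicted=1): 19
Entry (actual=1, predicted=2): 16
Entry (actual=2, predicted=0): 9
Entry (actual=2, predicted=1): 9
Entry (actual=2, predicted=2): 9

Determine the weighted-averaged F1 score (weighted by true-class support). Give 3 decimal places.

Per-class F1 score (2·TP/(2·TP+FP+FN)):
  0: TP=27, FP=10+9=19, FN=8+6=14 → 54/87 = 0.6207
  1: TP=19, FP=8+9=17, FN=10+16=26 → 38/81 = 0.4691
  2: TP=9, FP=6+16=22, FN=9+9=18 → 18/58 = 0.3103
Weighted-F1 score = Σ (supportᵢ/N)·F1 scoreᵢ with N=113: (41/113)·0.6207 + (45/113)·0.4691 + (27/113)·0.3103 = 0.486

0.486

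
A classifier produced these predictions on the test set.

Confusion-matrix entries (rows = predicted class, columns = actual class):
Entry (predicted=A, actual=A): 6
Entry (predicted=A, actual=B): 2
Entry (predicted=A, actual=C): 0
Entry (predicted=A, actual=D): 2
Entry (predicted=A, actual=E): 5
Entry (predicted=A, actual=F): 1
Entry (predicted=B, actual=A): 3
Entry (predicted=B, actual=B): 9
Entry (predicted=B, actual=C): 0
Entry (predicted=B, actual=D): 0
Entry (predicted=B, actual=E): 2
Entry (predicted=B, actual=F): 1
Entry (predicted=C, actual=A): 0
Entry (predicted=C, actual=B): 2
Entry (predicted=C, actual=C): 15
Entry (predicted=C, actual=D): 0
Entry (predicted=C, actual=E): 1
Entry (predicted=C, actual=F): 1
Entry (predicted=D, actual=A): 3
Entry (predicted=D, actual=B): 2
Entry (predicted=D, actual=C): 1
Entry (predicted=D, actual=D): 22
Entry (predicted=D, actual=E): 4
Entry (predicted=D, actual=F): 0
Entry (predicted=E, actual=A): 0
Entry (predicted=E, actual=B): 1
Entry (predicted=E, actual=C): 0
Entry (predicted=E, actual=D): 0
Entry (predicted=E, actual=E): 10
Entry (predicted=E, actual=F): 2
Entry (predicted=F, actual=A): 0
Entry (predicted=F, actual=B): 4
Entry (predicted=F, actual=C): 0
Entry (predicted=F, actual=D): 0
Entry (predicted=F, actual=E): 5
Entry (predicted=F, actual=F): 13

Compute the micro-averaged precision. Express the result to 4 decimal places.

0.6410

Micro-averaging pools counts across classes: ΣTP=75, ΣFP=42, ΣFN=42.
Micro-precision = TP/(TP+FP) on pooled counts = 0.6410 (equals overall accuracy in single-label multiclass).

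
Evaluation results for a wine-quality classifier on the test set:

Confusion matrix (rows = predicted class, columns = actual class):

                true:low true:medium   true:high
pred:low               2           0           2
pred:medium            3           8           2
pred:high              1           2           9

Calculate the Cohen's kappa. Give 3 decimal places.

Observed agreement pₒ = trace/N = 19/29 = 0.6552
Expected agreement pₑ = Σ (rowᵢ·colᵢ)/N² = (6·4 + 10·13 + 13·12)/29² = 0.3686
κ = (pₒ − pₑ)/(1 − pₑ) = (0.6552 − 0.3686)/(1 − 0.3686) = 0.454

0.454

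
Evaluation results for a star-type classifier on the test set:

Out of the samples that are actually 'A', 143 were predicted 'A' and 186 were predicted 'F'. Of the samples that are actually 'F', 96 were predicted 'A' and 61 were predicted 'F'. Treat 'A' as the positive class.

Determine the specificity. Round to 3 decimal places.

0.389

Specificity = TN/(TN+FP) = 61/(61+96) = 0.389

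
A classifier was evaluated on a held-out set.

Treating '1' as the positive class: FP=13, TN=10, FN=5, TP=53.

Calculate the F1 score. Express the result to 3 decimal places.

Precision = TP/(TP+FP) = 53/66 = 0.8030
Recall = TP/(TP+FN) = 53/58 = 0.9138
F1 = 2·TP/(2·TP+FP+FN) = 106/124 = 0.855

0.855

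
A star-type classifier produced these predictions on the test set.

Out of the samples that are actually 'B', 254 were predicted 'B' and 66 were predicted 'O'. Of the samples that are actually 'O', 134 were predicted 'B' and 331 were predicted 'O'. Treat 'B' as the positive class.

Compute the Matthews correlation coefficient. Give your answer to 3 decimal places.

MCC = (TP·TN − FP·FN) / √((TP+FP)(TP+FN)(TN+FP)(TN+FN))
Numerator = 254·331 − 134·66 = 75230
Denominator = √(388·320·465·397) = √22920556800 = 151395.3658
MCC = 75230 / 151395.3658 = 0.497

0.497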